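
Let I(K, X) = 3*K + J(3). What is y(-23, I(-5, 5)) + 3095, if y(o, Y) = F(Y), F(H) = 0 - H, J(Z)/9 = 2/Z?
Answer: 3104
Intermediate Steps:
J(Z) = 18/Z (J(Z) = 9*(2/Z) = 18/Z)
F(H) = -H
I(K, X) = 6 + 3*K (I(K, X) = 3*K + 18/3 = 3*K + 18*(⅓) = 3*K + 6 = 6 + 3*K)
y(o, Y) = -Y
y(-23, I(-5, 5)) + 3095 = -(6 + 3*(-5)) + 3095 = -(6 - 15) + 3095 = -1*(-9) + 3095 = 9 + 3095 = 3104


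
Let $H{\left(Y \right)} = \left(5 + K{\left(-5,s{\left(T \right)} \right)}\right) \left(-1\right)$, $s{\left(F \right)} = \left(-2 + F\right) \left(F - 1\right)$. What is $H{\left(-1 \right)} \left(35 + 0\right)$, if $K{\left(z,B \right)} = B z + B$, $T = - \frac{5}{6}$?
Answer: $\frac{4970}{9} \approx 552.22$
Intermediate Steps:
$T = - \frac{5}{6}$ ($T = \left(-5\right) \frac{1}{6} = - \frac{5}{6} \approx -0.83333$)
$s{\left(F \right)} = \left(-1 + F\right) \left(-2 + F\right)$ ($s{\left(F \right)} = \left(-2 + F\right) \left(-1 + F\right) = \left(-1 + F\right) \left(-2 + F\right)$)
$K{\left(z,B \right)} = B + B z$
$H{\left(Y \right)} = \frac{142}{9}$ ($H{\left(Y \right)} = \left(5 + \left(2 + \left(- \frac{5}{6}\right)^{2} - - \frac{5}{2}\right) \left(1 - 5\right)\right) \left(-1\right) = \left(5 + \left(2 + \frac{25}{36} + \frac{5}{2}\right) \left(-4\right)\right) \left(-1\right) = \left(5 + \frac{187}{36} \left(-4\right)\right) \left(-1\right) = \left(5 - \frac{187}{9}\right) \left(-1\right) = \left(- \frac{142}{9}\right) \left(-1\right) = \frac{142}{9}$)
$H{\left(-1 \right)} \left(35 + 0\right) = \frac{142 \left(35 + 0\right)}{9} = \frac{142}{9} \cdot 35 = \frac{4970}{9}$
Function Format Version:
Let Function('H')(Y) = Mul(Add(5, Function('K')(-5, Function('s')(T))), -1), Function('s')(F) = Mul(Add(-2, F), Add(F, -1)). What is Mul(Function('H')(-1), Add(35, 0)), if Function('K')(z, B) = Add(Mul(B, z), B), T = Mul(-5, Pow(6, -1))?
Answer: Rational(4970, 9) ≈ 552.22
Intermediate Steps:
T = Rational(-5, 6) (T = Mul(-5, Rational(1, 6)) = Rational(-5, 6) ≈ -0.83333)
Function('s')(F) = Mul(Add(-1, F), Add(-2, F)) (Function('s')(F) = Mul(Add(-2, F), Add(-1, F)) = Mul(Add(-1, F), Add(-2, F)))
Function('K')(z, B) = Add(B, Mul(B, z))
Function('H')(Y) = Rational(142, 9) (Function('H')(Y) = Mul(Add(5, Mul(Add(2, Pow(Rational(-5, 6), 2), Mul(-3, Rational(-5, 6))), Add(1, -5))), -1) = Mul(Add(5, Mul(Add(2, Rational(25, 36), Rational(5, 2)), -4)), -1) = Mul(Add(5, Mul(Rational(187, 36), -4)), -1) = Mul(Add(5, Rational(-187, 9)), -1) = Mul(Rational(-142, 9), -1) = Rational(142, 9))
Mul(Function('H')(-1), Add(35, 0)) = Mul(Rational(142, 9), Add(35, 0)) = Mul(Rational(142, 9), 35) = Rational(4970, 9)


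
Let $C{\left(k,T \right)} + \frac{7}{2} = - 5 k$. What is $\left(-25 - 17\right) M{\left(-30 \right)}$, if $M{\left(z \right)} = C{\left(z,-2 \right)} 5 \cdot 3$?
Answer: $-92295$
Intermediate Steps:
$C{\left(k,T \right)} = - \frac{7}{2} - 5 k$
$M{\left(z \right)} = - \frac{105}{2} - 75 z$ ($M{\left(z \right)} = \left(- \frac{7}{2} - 5 z\right) 5 \cdot 3 = \left(- \frac{35}{2} - 25 z\right) 3 = - \frac{105}{2} - 75 z$)
$\left(-25 - 17\right) M{\left(-30 \right)} = \left(-25 - 17\right) \left(- \frac{105}{2} - -2250\right) = \left(-25 - 17\right) \left(- \frac{105}{2} + 2250\right) = \left(-42\right) \frac{4395}{2} = -92295$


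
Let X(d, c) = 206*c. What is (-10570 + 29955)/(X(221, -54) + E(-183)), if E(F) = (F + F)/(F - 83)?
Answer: -2578205/1479309 ≈ -1.7428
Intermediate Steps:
E(F) = 2*F/(-83 + F) (E(F) = (2*F)/(-83 + F) = 2*F/(-83 + F))
(-10570 + 29955)/(X(221, -54) + E(-183)) = (-10570 + 29955)/(206*(-54) + 2*(-183)/(-83 - 183)) = 19385/(-11124 + 2*(-183)/(-266)) = 19385/(-11124 + 2*(-183)*(-1/266)) = 19385/(-11124 + 183/133) = 19385/(-1479309/133) = 19385*(-133/1479309) = -2578205/1479309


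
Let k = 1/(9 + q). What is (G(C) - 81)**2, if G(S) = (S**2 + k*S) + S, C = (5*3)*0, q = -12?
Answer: 6561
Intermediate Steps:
C = 0 (C = 15*0 = 0)
k = -1/3 (k = 1/(9 - 12) = 1/(-3) = -1/3 ≈ -0.33333)
G(S) = S**2 + 2*S/3 (G(S) = (S**2 - S/3) + S = S**2 + 2*S/3)
(G(C) - 81)**2 = ((1/3)*0*(2 + 3*0) - 81)**2 = ((1/3)*0*(2 + 0) - 81)**2 = ((1/3)*0*2 - 81)**2 = (0 - 81)**2 = (-81)**2 = 6561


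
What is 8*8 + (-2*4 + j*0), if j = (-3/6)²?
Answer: 56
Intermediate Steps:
j = ¼ (j = (-3*⅙)² = (-½)² = ¼ ≈ 0.25000)
8*8 + (-2*4 + j*0) = 8*8 + (-2*4 + (¼)*0) = 64 + (-8 + 0) = 64 - 8 = 56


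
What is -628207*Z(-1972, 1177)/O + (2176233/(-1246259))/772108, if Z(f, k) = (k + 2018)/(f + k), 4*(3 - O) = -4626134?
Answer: 5255356723466013723/2407440092058410932 ≈ 2.1830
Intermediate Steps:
O = 2313073/2 (O = 3 - 1/4*(-4626134) = 3 + 2313067/2 = 2313073/2 ≈ 1.1565e+6)
Z(f, k) = (2018 + k)/(f + k)
-628207*Z(-1972, 1177)/O + (2176233/(-1246259))/772108 = -628207*2*(2018 + 1177)/(2313073*(-1972 + 1177)) + (2176233/(-1246259))/772108 = -628207/(2313073/(2*((3195/(-795))))) + (2176233*(-1/1246259))*(1/772108) = -628207/(2313073/(2*((-1/795*3195)))) - 2176233/1246259*1/772108 = -628207/(2313073/(2*(-213/53))) - 2176233/962246543972 = -628207/((2313073/2)*(-53/213)) - 2176233/962246543972 = -628207/(-122592869/426) - 2176233/962246543972 = -628207*(-426/122592869) - 2176233/962246543972 = 267616182/122592869 - 2176233/962246543972 = 5255356723466013723/2407440092058410932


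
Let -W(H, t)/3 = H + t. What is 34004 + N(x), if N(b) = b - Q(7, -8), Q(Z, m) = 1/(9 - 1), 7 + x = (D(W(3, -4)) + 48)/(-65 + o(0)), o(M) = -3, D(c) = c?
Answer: 271969/8 ≈ 33996.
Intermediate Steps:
W(H, t) = -3*H - 3*t (W(H, t) = -3*(H + t) = -3*H - 3*t)
x = -31/4 (x = -7 + ((-3*3 - 3*(-4)) + 48)/(-65 - 3) = -7 + ((-9 + 12) + 48)/(-68) = -7 + (3 + 48)*(-1/68) = -7 + 51*(-1/68) = -7 - ¾ = -31/4 ≈ -7.7500)
Q(Z, m) = ⅛ (Q(Z, m) = 1/8 = ⅛)
N(b) = -⅛ + b (N(b) = b - 1*⅛ = b - ⅛ = -⅛ + b)
34004 + N(x) = 34004 + (-⅛ - 31/4) = 34004 - 63/8 = 271969/8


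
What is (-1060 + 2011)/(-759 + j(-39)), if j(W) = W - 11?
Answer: -951/809 ≈ -1.1755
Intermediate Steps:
j(W) = -11 + W
(-1060 + 2011)/(-759 + j(-39)) = (-1060 + 2011)/(-759 + (-11 - 39)) = 951/(-759 - 50) = 951/(-809) = 951*(-1/809) = -951/809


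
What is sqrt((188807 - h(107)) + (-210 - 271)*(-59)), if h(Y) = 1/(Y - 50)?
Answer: sqrt(705637257)/57 ≈ 466.03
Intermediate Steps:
h(Y) = 1/(-50 + Y)
sqrt((188807 - h(107)) + (-210 - 271)*(-59)) = sqrt((188807 - 1/(-50 + 107)) + (-210 - 271)*(-59)) = sqrt((188807 - 1/57) - 481*(-59)) = sqrt((188807 - 1*1/57) + 28379) = sqrt((188807 - 1/57) + 28379) = sqrt(10761998/57 + 28379) = sqrt(12379601/57) = sqrt(705637257)/57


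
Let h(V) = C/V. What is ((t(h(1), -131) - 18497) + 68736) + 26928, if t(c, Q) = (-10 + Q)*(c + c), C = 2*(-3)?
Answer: 78859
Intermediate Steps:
C = -6
h(V) = -6/V
t(c, Q) = 2*c*(-10 + Q) (t(c, Q) = (-10 + Q)*(2*c) = 2*c*(-10 + Q))
((t(h(1), -131) - 18497) + 68736) + 26928 = ((2*(-6/1)*(-10 - 131) - 18497) + 68736) + 26928 = ((2*(-6*1)*(-141) - 18497) + 68736) + 26928 = ((2*(-6)*(-141) - 18497) + 68736) + 26928 = ((1692 - 18497) + 68736) + 26928 = (-16805 + 68736) + 26928 = 51931 + 26928 = 78859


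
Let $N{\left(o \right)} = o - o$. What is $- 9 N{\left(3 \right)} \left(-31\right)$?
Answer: $0$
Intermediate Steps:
$N{\left(o \right)} = 0$
$- 9 N{\left(3 \right)} \left(-31\right) = \left(-9\right) 0 \left(-31\right) = 0 \left(-31\right) = 0$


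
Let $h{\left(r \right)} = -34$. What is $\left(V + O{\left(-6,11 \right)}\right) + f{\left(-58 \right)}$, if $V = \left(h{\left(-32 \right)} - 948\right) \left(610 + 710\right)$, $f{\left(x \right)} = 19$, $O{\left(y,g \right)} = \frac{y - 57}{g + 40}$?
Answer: $- \frac{22035778}{17} \approx -1.2962 \cdot 10^{6}$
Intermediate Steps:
$O{\left(y,g \right)} = \frac{-57 + y}{40 + g}$
$V = -1296240$ ($V = \left(-34 - 948\right) \left(610 + 710\right) = \left(-982\right) 1320 = -1296240$)
$\left(V + O{\left(-6,11 \right)}\right) + f{\left(-58 \right)} = \left(-1296240 + \frac{-57 - 6}{40 + 11}\right) + 19 = \left(-1296240 + \frac{1}{51} \left(-63\right)\right) + 19 = \left(-1296240 - \frac{21}{17}\right) + 19 = - \frac{22036101}{17} + 19 = - \frac{22035778}{17}$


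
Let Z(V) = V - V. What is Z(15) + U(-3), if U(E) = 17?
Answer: 17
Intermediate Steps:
Z(V) = 0
Z(15) + U(-3) = 0 + 17 = 17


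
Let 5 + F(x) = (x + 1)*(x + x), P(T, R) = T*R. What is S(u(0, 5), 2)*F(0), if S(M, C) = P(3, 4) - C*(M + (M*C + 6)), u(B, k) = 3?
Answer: 90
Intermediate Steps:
P(T, R) = R*T
S(M, C) = 12 - C*(6 + M + C*M) (S(M, C) = 4*3 - C*(M + (M*C + 6)) = 12 - C*(M + (C*M + 6)) = 12 - C*(M + (6 + C*M)) = 12 - C*(6 + M + C*M))
F(x) = -5 + 2*x*(1 + x) (F(x) = -5 + (x + 1)*(x + x) = -5 + (1 + x)*(2*x) = -5 + 2*x*(1 + x))
S(u(0, 5), 2)*F(0) = (12 - 6*2 - 1*2*3 - 1*3*2**2)*(-5 + 2*0 + 2*0**2) = (12 - 12 - 6 - 1*3*4)*(-5 + 0 + 2*0) = (12 - 12 - 6 - 12)*(-5 + 0 + 0) = -18*(-5) = 90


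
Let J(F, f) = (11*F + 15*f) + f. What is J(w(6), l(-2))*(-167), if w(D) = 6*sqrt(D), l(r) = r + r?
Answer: 10688 - 11022*sqrt(6) ≈ -16310.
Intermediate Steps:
l(r) = 2*r
J(F, f) = 11*F + 16*f
J(w(6), l(-2))*(-167) = (11*(6*sqrt(6)) + 16*(2*(-2)))*(-167) = (66*sqrt(6) + 16*(-4))*(-167) = (66*sqrt(6) - 64)*(-167) = (-64 + 66*sqrt(6))*(-167) = 10688 - 11022*sqrt(6)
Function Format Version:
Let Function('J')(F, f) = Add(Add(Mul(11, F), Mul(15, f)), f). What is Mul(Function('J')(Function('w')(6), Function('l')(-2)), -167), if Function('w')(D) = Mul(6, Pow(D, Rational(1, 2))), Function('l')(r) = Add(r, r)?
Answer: Add(10688, Mul(-11022, Pow(6, Rational(1, 2)))) ≈ -16310.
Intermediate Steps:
Function('l')(r) = Mul(2, r)
Function('J')(F, f) = Add(Mul(11, F), Mul(16, f))
Mul(Function('J')(Function('w')(6), Function('l')(-2)), -167) = Mul(Add(Mul(11, Mul(6, Pow(6, Rational(1, 2)))), Mul(16, Mul(2, -2))), -167) = Mul(Add(Mul(66, Pow(6, Rational(1, 2))), Mul(16, -4)), -167) = Mul(Add(Mul(66, Pow(6, Rational(1, 2))), -64), -167) = Mul(Add(-64, Mul(66, Pow(6, Rational(1, 2)))), -167) = Add(10688, Mul(-11022, Pow(6, Rational(1, 2))))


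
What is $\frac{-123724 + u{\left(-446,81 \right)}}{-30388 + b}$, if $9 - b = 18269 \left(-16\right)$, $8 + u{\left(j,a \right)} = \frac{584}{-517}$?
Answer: $- \frac{63970028}{135415225} \approx -0.4724$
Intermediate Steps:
$u{\left(j,a \right)} = - \frac{4720}{517}$ ($u{\left(j,a \right)} = -8 + \frac{584}{-517} = -8 + 584 \left(- \frac{1}{517}\right) = -8 - \frac{584}{517} = - \frac{4720}{517}$)
$b = 292313$ ($b = 9 - 18269 \left(-16\right) = 9 - -292304 = 9 + 292304 = 292313$)
$\frac{-123724 + u{\left(-446,81 \right)}}{-30388 + b} = \frac{-123724 - \frac{4720}{517}}{-30388 + 292313} = - \frac{63970028}{517 \cdot 261925} = \left(- \frac{63970028}{517}\right) \frac{1}{261925} = - \frac{63970028}{135415225}$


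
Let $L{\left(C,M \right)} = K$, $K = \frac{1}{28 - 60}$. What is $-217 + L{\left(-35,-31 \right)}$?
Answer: $- \frac{6945}{32} \approx -217.03$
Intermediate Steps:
$K = - \frac{1}{32}$ ($K = \frac{1}{-32} = - \frac{1}{32} \approx -0.03125$)
$L{\left(C,M \right)} = - \frac{1}{32}$
$-217 + L{\left(-35,-31 \right)} = -217 - \frac{1}{32} = - \frac{6945}{32}$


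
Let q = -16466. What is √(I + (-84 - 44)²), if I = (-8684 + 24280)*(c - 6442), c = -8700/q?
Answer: 76*I*√1178735973397/8233 ≈ 10022.0*I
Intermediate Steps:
c = 4350/8233 (c = -8700/(-16466) = -8700*(-1/16466) = 4350/8233 ≈ 0.52836)
I = -827096991056/8233 (I = (-8684 + 24280)*(4350/8233 - 6442) = 15596*(-53032636/8233) = -827096991056/8233 ≈ -1.0046e+8)
√(I + (-84 - 44)²) = √(-827096991056/8233 + (-84 - 44)²) = √(-827096991056/8233 + (-128)²) = √(-827096991056/8233 + 16384) = √(-826962101584/8233) = 76*I*√1178735973397/8233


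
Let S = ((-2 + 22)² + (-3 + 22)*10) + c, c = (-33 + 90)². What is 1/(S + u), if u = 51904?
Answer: 1/55743 ≈ 1.7939e-5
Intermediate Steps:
c = 3249 (c = 57² = 3249)
S = 3839 (S = ((-2 + 22)² + (-3 + 22)*10) + 3249 = (20² + 19*10) + 3249 = (400 + 190) + 3249 = 590 + 3249 = 3839)
1/(S + u) = 1/(3839 + 51904) = 1/55743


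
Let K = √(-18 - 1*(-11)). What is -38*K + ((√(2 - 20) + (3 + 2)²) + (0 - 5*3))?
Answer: 10 - 38*I*√7 + 3*I*√2 ≈ 10.0 - 96.296*I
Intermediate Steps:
K = I*√7 (K = √(-18 + 11) = √(-7) = I*√7 ≈ 2.6458*I)
-38*K + ((√(2 - 20) + (3 + 2)²) + (0 - 5*3)) = -38*I*√7 + ((√(2 - 20) + (3 + 2)²) + (0 - 5*3)) = -38*I*√7 + ((√(-18) + 5²) + (0 - 15)) = -38*I*√7 + ((3*I*√2 + 25) - 15) = -38*I*√7 + ((25 + 3*I*√2) - 15) = -38*I*√7 + (10 + 3*I*√2) = 10 - 38*I*√7 + 3*I*√2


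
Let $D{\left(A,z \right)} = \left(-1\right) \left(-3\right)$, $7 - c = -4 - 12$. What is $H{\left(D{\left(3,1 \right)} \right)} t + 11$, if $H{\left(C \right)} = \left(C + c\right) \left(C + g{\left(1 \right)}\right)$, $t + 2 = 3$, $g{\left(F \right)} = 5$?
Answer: $219$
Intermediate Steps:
$c = 23$ ($c = 7 - \left(-4 - 12\right) = 7 - -16 = 7 + 16 = 23$)
$D{\left(A,z \right)} = 3$
$t = 1$ ($t = -2 + 3 = 1$)
$H{\left(C \right)} = \left(5 + C\right) \left(23 + C\right)$ ($H{\left(C \right)} = \left(C + 23\right) \left(C + 5\right) = \left(23 + C\right) \left(5 + C\right) = \left(5 + C\right) \left(23 + C\right)$)
$H{\left(D{\left(3,1 \right)} \right)} t + 11 = \left(115 + 3^{2} + 28 \cdot 3\right) 1 + 11 = \left(115 + 9 + 84\right) 1 + 11 = 208 \cdot 1 + 11 = 208 + 11 = 219$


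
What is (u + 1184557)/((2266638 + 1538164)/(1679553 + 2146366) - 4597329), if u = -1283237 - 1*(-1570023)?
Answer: -5629239139217/17589004565549 ≈ -0.32004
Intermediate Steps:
u = 286786 (u = -1283237 + 1570023 = 286786)
(u + 1184557)/((2266638 + 1538164)/(1679553 + 2146366) - 4597329) = (286786 + 1184557)/((2266638 + 1538164)/(1679553 + 2146366) - 4597329) = 1471343/(3804802/3825919 - 4597329) = 1471343/(-17589004565549/3825919) = 1471343*(-3825919/17589004565549) = -5629239139217/17589004565549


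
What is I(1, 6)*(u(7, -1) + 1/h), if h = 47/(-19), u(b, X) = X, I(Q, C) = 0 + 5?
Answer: -330/47 ≈ -7.0213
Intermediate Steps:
I(Q, C) = 5
h = -47/19 (h = 47*(-1/19) = -47/19 ≈ -2.4737)
I(1, 6)*(u(7, -1) + 1/h) = 5*(-1 + 1/(-47/19)) = 5*(-1 - 19/47) = 5*(-66/47) = -330/47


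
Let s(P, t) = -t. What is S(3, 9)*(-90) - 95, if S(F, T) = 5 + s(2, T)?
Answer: 265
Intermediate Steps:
S(F, T) = 5 - T
S(3, 9)*(-90) - 95 = (5 - 1*9)*(-90) - 95 = (5 - 9)*(-90) - 95 = -4*(-90) - 95 = 360 - 95 = 265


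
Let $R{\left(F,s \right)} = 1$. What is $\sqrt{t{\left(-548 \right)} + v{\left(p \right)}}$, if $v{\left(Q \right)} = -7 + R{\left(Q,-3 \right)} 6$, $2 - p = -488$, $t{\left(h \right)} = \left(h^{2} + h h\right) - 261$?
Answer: $\sqrt{600346} \approx 774.82$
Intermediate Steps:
$t{\left(h \right)} = -261 + 2 h^{2}$ ($t{\left(h \right)} = \left(h^{2} + h^{2}\right) - 261 = 2 h^{2} - 261 = -261 + 2 h^{2}$)
$p = 490$ ($p = 2 - -488 = 2 + 488 = 490$)
$v{\left(Q \right)} = -1$ ($v{\left(Q \right)} = -7 + 1 \cdot 6 = -7 + 6 = -1$)
$\sqrt{t{\left(-548 \right)} + v{\left(p \right)}} = \sqrt{\left(-261 + 2 \left(-548\right)^{2}\right) - 1} = \sqrt{\left(-261 + 2 \cdot 300304\right) - 1} = \sqrt{\left(-261 + 600608\right) - 1} = \sqrt{600347 - 1} = \sqrt{600346}$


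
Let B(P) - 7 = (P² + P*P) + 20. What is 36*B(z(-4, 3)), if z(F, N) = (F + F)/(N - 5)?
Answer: 2124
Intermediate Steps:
z(F, N) = 2*F/(-5 + N) (z(F, N) = (2*F)/(-5 + N) = 2*F/(-5 + N))
B(P) = 27 + 2*P² (B(P) = 7 + ((P² + P*P) + 20) = 7 + ((P² + P²) + 20) = 7 + (2*P² + 20) = 7 + (20 + 2*P²) = 27 + 2*P²)
36*B(z(-4, 3)) = 36*(27 + 2*(2*(-4)/(-5 + 3))²) = 36*(27 + 2*(2*(-4)/(-2))²) = 36*(27 + 2*(2*(-4)*(-½))²) = 36*(27 + 2*4²) = 36*(27 + 2*16) = 36*(27 + 32) = 36*59 = 2124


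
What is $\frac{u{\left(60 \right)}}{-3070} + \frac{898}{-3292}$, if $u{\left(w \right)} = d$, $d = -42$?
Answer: $- \frac{654649}{2526610} \approx -0.2591$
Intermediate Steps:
$u{\left(w \right)} = -42$
$\frac{u{\left(60 \right)}}{-3070} + \frac{898}{-3292} = - \frac{42}{-3070} + \frac{898}{-3292} = \left(-42\right) \left(- \frac{1}{3070}\right) + 898 \left(- \frac{1}{3292}\right) = \frac{21}{1535} - \frac{449}{1646} = - \frac{654649}{2526610}$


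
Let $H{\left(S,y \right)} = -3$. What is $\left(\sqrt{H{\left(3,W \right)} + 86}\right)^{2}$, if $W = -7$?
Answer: $83$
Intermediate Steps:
$\left(\sqrt{H{\left(3,W \right)} + 86}\right)^{2} = \left(\sqrt{-3 + 86}\right)^{2} = \left(\sqrt{83}\right)^{2} = 83$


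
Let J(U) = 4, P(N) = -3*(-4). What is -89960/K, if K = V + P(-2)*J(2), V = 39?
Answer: -89960/87 ≈ -1034.0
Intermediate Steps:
P(N) = 12
K = 87 (K = 39 + 12*4 = 39 + 48 = 87)
-89960/K = -89960/87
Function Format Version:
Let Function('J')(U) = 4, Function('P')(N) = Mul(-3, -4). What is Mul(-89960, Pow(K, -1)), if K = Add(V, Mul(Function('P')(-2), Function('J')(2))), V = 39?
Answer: Rational(-89960, 87) ≈ -1034.0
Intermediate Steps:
Function('P')(N) = 12
K = 87 (K = Add(39, Mul(12, 4)) = Add(39, 48) = 87)
Mul(-89960, Pow(K, -1)) = Mul(-89960, Pow(87, -1)) = Mul(-89960, Rational(1, 87)) = Rational(-89960, 87)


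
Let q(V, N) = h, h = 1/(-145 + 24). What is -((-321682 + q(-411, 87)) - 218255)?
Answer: 65332378/121 ≈ 5.3994e+5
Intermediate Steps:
h = -1/121 (h = 1/(-121) = -1/121 ≈ -0.0082645)
q(V, N) = -1/121
-((-321682 + q(-411, 87)) - 218255) = -((-321682 - 1/121) - 218255) = -(-38923523/121 - 218255) = -1*(-65332378/121) = 65332378/121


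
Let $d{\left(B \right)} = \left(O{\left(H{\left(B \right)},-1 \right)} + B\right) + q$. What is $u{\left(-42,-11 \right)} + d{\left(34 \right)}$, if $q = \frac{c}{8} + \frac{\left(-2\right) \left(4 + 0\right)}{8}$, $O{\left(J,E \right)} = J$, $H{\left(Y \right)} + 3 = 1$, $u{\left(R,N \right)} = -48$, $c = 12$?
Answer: $- \frac{31}{2} \approx -15.5$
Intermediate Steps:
$H{\left(Y \right)} = -2$ ($H{\left(Y \right)} = -3 + 1 = -2$)
$q = \frac{1}{2}$ ($q = \frac{12}{8} + \frac{\left(-2\right) \left(4 + 0\right)}{8} = 12 \cdot \frac{1}{8} + \left(-2\right) 4 \cdot \frac{1}{8} = \frac{3}{2} - 1 = \frac{1}{2} \approx 0.5$)
$d{\left(B \right)} = - \frac{3}{2} + B$ ($d{\left(B \right)} = \left(-2 + B\right) + \frac{1}{2} = - \frac{3}{2} + B$)
$u{\left(-42,-11 \right)} + d{\left(34 \right)} = -48 + \left(- \frac{3}{2} + 34\right) = -48 + \frac{65}{2} = - \frac{31}{2}$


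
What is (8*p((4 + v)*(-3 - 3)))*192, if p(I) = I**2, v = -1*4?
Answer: 0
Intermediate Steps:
v = -4
(8*p((4 + v)*(-3 - 3)))*192 = (8*((4 - 4)*(-3 - 3))**2)*192 = (8*(0*(-6))**2)*192 = (8*0**2)*192 = (8*0)*192 = 0*192 = 0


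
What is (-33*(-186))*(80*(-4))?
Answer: -1964160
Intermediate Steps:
(-33*(-186))*(80*(-4)) = 6138*(-320) = -1964160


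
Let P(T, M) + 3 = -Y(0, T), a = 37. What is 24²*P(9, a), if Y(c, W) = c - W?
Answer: 3456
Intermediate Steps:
P(T, M) = -3 + T (P(T, M) = -3 - (0 - T) = -3 - (-1)*T = -3 + T)
24²*P(9, a) = 24²*(-3 + 9) = 576*6 = 3456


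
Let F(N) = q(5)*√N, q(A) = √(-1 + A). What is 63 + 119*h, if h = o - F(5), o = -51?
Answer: -6006 - 238*√5 ≈ -6538.2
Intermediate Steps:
F(N) = 2*√N (F(N) = √(-1 + 5)*√N = √4*√N = 2*√N)
h = -51 - 2*√5 ≈ -55.472
63 + 119*h = 63 + 119*(-51 - 2*√5) = 63 + (-6069 - 238*√5) = -6006 - 238*√5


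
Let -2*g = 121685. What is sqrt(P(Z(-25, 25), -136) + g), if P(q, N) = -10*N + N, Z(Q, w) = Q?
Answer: I*sqrt(238474)/2 ≈ 244.17*I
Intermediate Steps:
g = -121685/2 (g = -1/2*121685 = -121685/2 ≈ -60843.)
P(q, N) = -9*N
sqrt(P(Z(-25, 25), -136) + g) = sqrt(-9*(-136) - 121685/2) = sqrt(1224 - 121685/2) = sqrt(-119237/2) = I*sqrt(238474)/2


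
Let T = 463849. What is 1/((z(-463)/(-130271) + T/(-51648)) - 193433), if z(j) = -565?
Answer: -6728236608/1301523388687223 ≈ -5.1695e-6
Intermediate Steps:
1/((z(-463)/(-130271) + T/(-51648)) - 193433) = 1/((-565/(-130271) + 463849/(-51648)) - 193433) = 1/((-565*(-1/130271) + 463849*(-1/51648)) - 193433) = 1/((565/130271 - 463849/51648) - 193433) = 1/(-60396891959/6728236608 - 193433) = 1/(-1301523388687223/6728236608) = -6728236608/1301523388687223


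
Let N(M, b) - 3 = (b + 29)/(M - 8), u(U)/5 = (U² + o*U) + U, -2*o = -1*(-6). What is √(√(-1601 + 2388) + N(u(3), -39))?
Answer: √(77 + 49*√787)/7 ≈ 5.4429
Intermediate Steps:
o = -3 (o = -(-1)*(-6)/2 = -½*6 = -3)
u(U) = -10*U + 5*U² (u(U) = 5*((U² - 3*U) + U) = 5*(U² - 2*U) = -10*U + 5*U²)
N(M, b) = 3 + (29 + b)/(-8 + M) (N(M, b) = 3 + (b + 29)/(M - 8) = 3 + (29 + b)/(-8 + M))
√(√(-1601 + 2388) + N(u(3), -39)) = √(√(-1601 + 2388) + (5 - 39 + 3*(5*3*(-2 + 3)))/(-8 + 5*3*(-2 + 3))) = √(√787 + (5 - 39 + 3*(5*3*1))/(-8 + 5*3*1)) = √(√787 + (5 - 39 + 3*15)/(-8 + 15)) = √(√787 + (5 - 39 + 45)/7) = √(√787 + (⅐)*11) = √(√787 + 11/7) = √(11/7 + √787)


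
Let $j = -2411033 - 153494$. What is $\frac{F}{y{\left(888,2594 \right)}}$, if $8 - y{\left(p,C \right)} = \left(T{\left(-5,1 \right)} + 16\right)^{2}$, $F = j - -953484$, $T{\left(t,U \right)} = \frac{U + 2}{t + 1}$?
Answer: $\frac{25776688}{3593} \approx 7174.1$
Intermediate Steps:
$T{\left(t,U \right)} = \frac{2 + U}{1 + t}$
$j = -2564527$ ($j = -2411033 - 153494 = -2564527$)
$F = -1611043$ ($F = -2564527 - -953484 = -2564527 + 953484 = -1611043$)
$y{\left(p,C \right)} = - \frac{3593}{16}$ ($y{\left(p,C \right)} = 8 - \left(\frac{2 + 1}{1 - 5} + 16\right)^{2} = 8 - \left(\frac{1}{-4} \cdot 3 + 16\right)^{2} = 8 - \left(\left(- \frac{1}{4}\right) 3 + 16\right)^{2} = 8 - \left(- \frac{3}{4} + 16\right)^{2} = 8 - \left(\frac{61}{4}\right)^{2} = 8 - \frac{3721}{16} = - \frac{3593}{16}$)
$\frac{F}{y{\left(888,2594 \right)}} = - \frac{1611043}{- \frac{3593}{16}} = \left(-1611043\right) \left(- \frac{16}{3593}\right) = \frac{25776688}{3593}$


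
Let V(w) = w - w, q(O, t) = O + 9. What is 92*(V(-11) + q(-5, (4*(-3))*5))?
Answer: 368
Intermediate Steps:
q(O, t) = 9 + O
V(w) = 0
92*(V(-11) + q(-5, (4*(-3))*5)) = 92*(0 + (9 - 5)) = 92*(0 + 4) = 92*4 = 368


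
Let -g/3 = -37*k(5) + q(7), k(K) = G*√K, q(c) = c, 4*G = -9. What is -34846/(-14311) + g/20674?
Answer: 720105673/295865614 - 999*√5/82696 ≈ 2.4069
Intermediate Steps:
G = -9/4 (G = (¼)*(-9) = -9/4 ≈ -2.2500)
k(K) = -9*√K/4
g = -21 - 999*√5/4 (g = -3*(-(-333)*√5/4 + 7) = -3*(333*√5/4 + 7) = -3*(7 + 333*√5/4) = -21 - 999*√5/4 ≈ -579.46)
-34846/(-14311) + g/20674 = -34846/(-14311) + (-21 - 999*√5/4)/20674 = -34846*(-1/14311) + (-21 - 999*√5/4)*(1/20674) = 34846/14311 + (-21/20674 - 999*√5/82696) = 720105673/295865614 - 999*√5/82696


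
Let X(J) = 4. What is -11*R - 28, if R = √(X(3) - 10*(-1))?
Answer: -28 - 11*√14 ≈ -69.158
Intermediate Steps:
R = √14 (R = √(4 - 10*(-1)) = √(4 + 10) = √14 ≈ 3.7417)
-11*R - 28 = -11*√14 - 28 = -28 - 11*√14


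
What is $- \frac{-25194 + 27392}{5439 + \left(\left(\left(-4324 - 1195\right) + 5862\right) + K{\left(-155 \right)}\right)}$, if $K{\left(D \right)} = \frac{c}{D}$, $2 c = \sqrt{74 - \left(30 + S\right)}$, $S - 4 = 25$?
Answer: $- \frac{244263827920}{642553891277} - \frac{136276 \sqrt{15}}{642553891277} \approx -0.38015$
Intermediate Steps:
$S = 29$ ($S = 4 + 25 = 29$)
$c = \frac{\sqrt{15}}{2}$ ($c = \frac{\sqrt{74 - 59}}{2} = \frac{\sqrt{15}}{2} \approx 1.9365$)
$K{\left(D \right)} = \frac{\sqrt{15}}{2 D}$ ($K{\left(D \right)} = \frac{\frac{1}{2} \sqrt{15}}{D} = \frac{\sqrt{15}}{2 D}$)
$- \frac{-25194 + 27392}{5439 + \left(\left(\left(-4324 - 1195\right) + 5862\right) + K{\left(-155 \right)}\right)} = - \frac{-25194 + 27392}{5439 + \left(\left(\left(-4324 - 1195\right) + 5862\right) + \frac{\sqrt{15}}{2 \left(-155\right)}\right)} = - \frac{2198}{5439 + \left(\left(-5519 + 5862\right) + \frac{1}{2} \sqrt{15} \left(- \frac{1}{155}\right)\right)} = - \frac{2198}{5439 + \left(343 - \frac{\sqrt{15}}{310}\right)} = - \frac{2198}{5782 - \frac{\sqrt{15}}{310}}$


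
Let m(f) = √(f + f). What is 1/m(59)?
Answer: √118/118 ≈ 0.092057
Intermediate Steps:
m(f) = √2*√f (m(f) = √(2*f) = √2*√f)
1/m(59) = 1/(√2*√59) = 1/(√118) = √118/118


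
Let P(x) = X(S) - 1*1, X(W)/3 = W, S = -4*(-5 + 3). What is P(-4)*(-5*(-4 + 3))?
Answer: 115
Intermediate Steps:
S = 8 (S = -4*(-2) = 8)
X(W) = 3*W
P(x) = 23 (P(x) = 3*8 - 1*1 = 24 - 1 = 23)
P(-4)*(-5*(-4 + 3)) = 23*(-5*(-4 + 3)) = 23*(-5*(-1)) = 23*5 = 115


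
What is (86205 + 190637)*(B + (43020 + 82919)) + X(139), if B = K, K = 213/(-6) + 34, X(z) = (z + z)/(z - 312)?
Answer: 6031608561597/173 ≈ 3.4865e+10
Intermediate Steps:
X(z) = 2*z/(-312 + z) (X(z) = (2*z)/(-312 + z) = 2*z/(-312 + z))
K = -3/2 (K = 213*(-⅙) + 34 = -71/2 + 34 = -3/2 ≈ -1.5000)
B = -3/2 ≈ -1.5000
(86205 + 190637)*(B + (43020 + 82919)) + X(139) = (86205 + 190637)*(-3/2 + (43020 + 82919)) + 2*139/(-312 + 139) = 276842*(-3/2 + 125939) + 2*139/(-173) = 276842*(251875/2) + 2*139*(-1/173) = 34864789375 - 278/173 = 6031608561597/173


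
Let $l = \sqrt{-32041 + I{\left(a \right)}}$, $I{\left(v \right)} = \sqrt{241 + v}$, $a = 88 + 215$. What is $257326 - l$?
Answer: $257326 - \sqrt{-32041 + 4 \sqrt{34}} \approx 2.5733 \cdot 10^{5} - 178.93 i$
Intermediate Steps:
$a = 303$
$l = \sqrt{-32041 + 4 \sqrt{34}}$ ($l = \sqrt{-32041 + \sqrt{241 + 303}} = \sqrt{-32041 + \sqrt{544}} = \sqrt{-32041 + 4 \sqrt{34}} \approx 178.93 i$)
$257326 - l = 257326 - \sqrt{-32041 + 4 \sqrt{34}}$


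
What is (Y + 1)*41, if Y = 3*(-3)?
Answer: -328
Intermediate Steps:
Y = -9
(Y + 1)*41 = (-9 + 1)*41 = -8*41 = -328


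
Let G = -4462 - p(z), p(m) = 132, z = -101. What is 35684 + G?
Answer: 31090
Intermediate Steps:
G = -4594 (G = -4462 - 1*132 = -4462 - 132 = -4594)
35684 + G = 35684 - 4594 = 31090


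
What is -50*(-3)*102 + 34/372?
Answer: 2845817/186 ≈ 15300.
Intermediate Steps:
-50*(-3)*102 + 34/372 = 150*102 + 34*(1/372) = 15300 + 17/186 = 2845817/186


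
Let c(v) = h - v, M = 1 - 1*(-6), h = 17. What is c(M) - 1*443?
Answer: -433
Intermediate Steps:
M = 7 (M = 1 + 6 = 7)
c(v) = 17 - v
c(M) - 1*443 = (17 - 1*7) - 1*443 = (17 - 7) - 443 = 10 - 443 = -433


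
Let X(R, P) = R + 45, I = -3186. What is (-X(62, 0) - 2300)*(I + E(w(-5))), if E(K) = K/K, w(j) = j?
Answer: 7666295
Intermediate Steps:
E(K) = 1
X(R, P) = 45 + R
(-X(62, 0) - 2300)*(I + E(w(-5))) = (-(45 + 62) - 2300)*(-3186 + 1) = (-1*107 - 2300)*(-3185) = (-107 - 2300)*(-3185) = -2407*(-3185) = 7666295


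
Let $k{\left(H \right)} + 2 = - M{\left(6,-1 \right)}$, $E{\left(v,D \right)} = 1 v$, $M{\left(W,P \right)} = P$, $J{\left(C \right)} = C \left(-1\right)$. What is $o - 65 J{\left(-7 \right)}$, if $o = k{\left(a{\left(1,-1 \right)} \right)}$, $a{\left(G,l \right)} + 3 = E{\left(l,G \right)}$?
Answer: $-456$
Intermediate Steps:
$J{\left(C \right)} = - C$
$E{\left(v,D \right)} = v$
$a{\left(G,l \right)} = -3 + l$
$k{\left(H \right)} = -1$ ($k{\left(H \right)} = -2 - -1 = -2 + 1 = -1$)
$o = -1$
$o - 65 J{\left(-7 \right)} = -1 - 65 \left(\left(-1\right) \left(-7\right)\right) = -1 - 455 = -456$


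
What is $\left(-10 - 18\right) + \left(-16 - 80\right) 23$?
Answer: $-2236$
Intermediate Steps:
$\left(-10 - 18\right) + \left(-16 - 80\right) 23 = -28 + \left(-16 - 80\right) 23 = -28 - 2208 = -2236$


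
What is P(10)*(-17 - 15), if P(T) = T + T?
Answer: -640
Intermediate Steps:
P(T) = 2*T
P(10)*(-17 - 15) = (2*10)*(-17 - 15) = 20*(-32) = -640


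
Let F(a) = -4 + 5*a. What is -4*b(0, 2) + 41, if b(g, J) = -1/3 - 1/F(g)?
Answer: 124/3 ≈ 41.333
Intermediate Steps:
b(g, J) = -1/3 - 1/(-4 + 5*g)
-4*b(0, 2) + 41 = -4*(1 - 5*0)/(3*(-4 + 5*0)) + 41 = -4*(1 + 0)/(3*(-4 + 0)) + 41 = -4/(3*(-4)) + 41 = -4*(-1)/(3*4) + 41 = -4*(-1/12) + 41 = 1/3 + 41 = 124/3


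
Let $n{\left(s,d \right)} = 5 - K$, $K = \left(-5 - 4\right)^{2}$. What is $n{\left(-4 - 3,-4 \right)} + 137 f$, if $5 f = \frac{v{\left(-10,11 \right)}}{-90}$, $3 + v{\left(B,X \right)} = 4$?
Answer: $- \frac{34337}{450} \approx -76.304$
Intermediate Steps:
$v{\left(B,X \right)} = 1$ ($v{\left(B,X \right)} = -3 + 4 = 1$)
$K = 81$ ($K = \left(-9\right)^{2} = 81$)
$n{\left(s,d \right)} = -76$ ($n{\left(s,d \right)} = 5 - 81 = -76$)
$f = - \frac{1}{450}$ ($f = \frac{1 \frac{1}{-90}}{5} = \frac{1 \left(- \frac{1}{90}\right)}{5} = \frac{1}{5} \left(- \frac{1}{90}\right) = - \frac{1}{450} \approx -0.0022222$)
$n{\left(-4 - 3,-4 \right)} + 137 f = -76 + 137 \left(- \frac{1}{450}\right) = -76 - \frac{137}{450} = - \frac{34337}{450}$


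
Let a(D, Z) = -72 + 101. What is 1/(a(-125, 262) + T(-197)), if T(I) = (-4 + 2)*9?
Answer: 1/11 ≈ 0.090909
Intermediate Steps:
a(D, Z) = 29
T(I) = -18 (T(I) = -2*9 = -18)
1/(a(-125, 262) + T(-197)) = 1/(29 - 18) = 1/11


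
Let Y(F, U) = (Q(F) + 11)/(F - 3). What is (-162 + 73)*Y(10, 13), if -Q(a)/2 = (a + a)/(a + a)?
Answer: -801/7 ≈ -114.43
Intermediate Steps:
Q(a) = -2 (Q(a) = -2*(a + a)/(a + a) = -2*2*a/(2*a) = -2*2*a*1/(2*a) = -2*1 = -2)
Y(F, U) = 9/(-3 + F) (Y(F, U) = (-2 + 11)/(F - 3) = 9/(-3 + F))
(-162 + 73)*Y(10, 13) = (-162 + 73)*(9/(-3 + 10)) = -801/7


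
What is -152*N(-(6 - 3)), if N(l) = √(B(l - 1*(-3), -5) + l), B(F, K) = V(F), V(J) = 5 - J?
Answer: -152*√2 ≈ -214.96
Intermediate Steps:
B(F, K) = 5 - F
N(l) = √2 (N(l) = √((5 - (l - 1*(-3))) + l) = √((5 - (l + 3)) + l) = √((5 - (3 + l)) + l) = √((5 + (-3 - l)) + l) = √((2 - l) + l) = √2)
-152*N(-(6 - 3)) = -152*√2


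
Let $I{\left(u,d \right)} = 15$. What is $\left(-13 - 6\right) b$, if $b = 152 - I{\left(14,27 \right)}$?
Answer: $-2603$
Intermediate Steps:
$b = 137$ ($b = 152 - 15 = 137$)
$\left(-13 - 6\right) b = \left(-13 - 6\right) 137 = \left(-19\right) 137 = -2603$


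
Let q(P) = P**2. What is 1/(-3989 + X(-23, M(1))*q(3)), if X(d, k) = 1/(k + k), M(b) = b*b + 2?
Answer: -2/7975 ≈ -0.00025078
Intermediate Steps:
M(b) = 2 + b**2 (M(b) = b**2 + 2 = 2 + b**2)
X(d, k) = 1/(2*k)
1/(-3989 + X(-23, M(1))*q(3)) = 1/(-3989 + (1/(2*(2 + 1**2)))*3**2) = 1/(-3989 + (1/(2*(2 + 1)))*9) = 1/(-3989 + ((1/2)/3)*9) = 1/(-3989 + ((1/2)*(1/3))*9) = 1/(-3989 + (1/6)*9) = 1/(-3989 + 3/2) = 1/(-7975/2) = -2/7975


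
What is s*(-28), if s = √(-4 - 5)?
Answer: -84*I ≈ -84.0*I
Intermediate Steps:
s = 3*I (s = √(-9) = 3*I ≈ 3.0*I)
s*(-28) = (3*I)*(-28) = -84*I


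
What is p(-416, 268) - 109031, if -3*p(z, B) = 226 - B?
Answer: -109017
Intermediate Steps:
p(z, B) = -226/3 + B/3 (p(z, B) = -(226 - B)/3 = -226/3 + B/3)
p(-416, 268) - 109031 = (-226/3 + (1/3)*268) - 109031 = (-226/3 + 268/3) - 109031 = 14 - 109031 = -109017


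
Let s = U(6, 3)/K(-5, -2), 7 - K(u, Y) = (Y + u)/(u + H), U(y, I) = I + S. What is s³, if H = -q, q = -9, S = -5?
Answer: -512/42875 ≈ -0.011942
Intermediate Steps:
U(y, I) = -5 + I (U(y, I) = I - 5 = -5 + I)
H = 9 (H = -1*(-9) = 9)
K(u, Y) = 7 - (Y + u)/(9 + u) (K(u, Y) = 7 - (Y + u)/(u + 9) = 7 - (Y + u)/(9 + u))
s = -8/35 (s = (-5 + 3)/(((63 - 1*(-2) + 6*(-5))/(9 - 5))) = -2*4/(63 + 2 - 30) = -2/((¼)*35) = -2/35/4 = -2*4/35 = -8/35 ≈ -0.22857)
s³ = (-8/35)³ = -512/42875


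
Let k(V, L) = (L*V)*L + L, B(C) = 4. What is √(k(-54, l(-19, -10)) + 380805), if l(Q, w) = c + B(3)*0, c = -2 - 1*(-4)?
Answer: √380591 ≈ 616.92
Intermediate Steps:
c = 2 (c = -2 + 4 = 2)
l(Q, w) = 2 (l(Q, w) = 2 + 4*0 = 2 + 0 = 2)
k(V, L) = L + V*L² (k(V, L) = V*L² + L = L + V*L²)
√(k(-54, l(-19, -10)) + 380805) = √(2*(1 + 2*(-54)) + 380805) = √(2*(1 - 108) + 380805) = √(2*(-107) + 380805) = √(-214 + 380805) = √380591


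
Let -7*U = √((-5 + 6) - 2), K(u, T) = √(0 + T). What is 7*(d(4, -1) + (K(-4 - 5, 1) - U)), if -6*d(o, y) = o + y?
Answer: 7/2 + I ≈ 3.5 + 1.0*I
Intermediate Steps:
d(o, y) = -o/6 - y/6 (d(o, y) = -(o + y)/6 = -o/6 - y/6)
K(u, T) = √T
U = -I/7 (U = -√((-5 + 6) - 2)/7 = -√(1 - 2)/7 = -I/7 ≈ -0.14286*I)
7*(d(4, -1) + (K(-4 - 5, 1) - U)) = 7*((-⅙*4 - ⅙*(-1)) + (√1 - (-1)*I/7)) = 7*((-⅔ + ⅙) + (1 + I/7)) = 7*(-½ + (1 + I/7)) = 7*(½ + I/7) = 7/2 + I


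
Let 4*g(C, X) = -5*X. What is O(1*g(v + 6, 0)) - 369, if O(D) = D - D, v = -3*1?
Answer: -369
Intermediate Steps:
v = -3
g(C, X) = -5*X/4 (g(C, X) = (-5*X)/4 = -5*X/4)
O(D) = 0
O(1*g(v + 6, 0)) - 369 = 0 - 369 = -369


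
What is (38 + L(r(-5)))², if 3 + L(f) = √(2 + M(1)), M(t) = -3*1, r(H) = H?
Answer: (35 + I)² ≈ 1224.0 + 70.0*I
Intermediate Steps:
M(t) = -3
L(f) = -3 + I (L(f) = -3 + √(2 - 3) = -3 + √(-1) = -3 + I)
(38 + L(r(-5)))² = (38 + (-3 + I))² = (35 + I)²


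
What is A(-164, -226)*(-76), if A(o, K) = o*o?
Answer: -2044096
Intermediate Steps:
A(o, K) = o**2
A(-164, -226)*(-76) = (-164)**2*(-76) = 26896*(-76) = -2044096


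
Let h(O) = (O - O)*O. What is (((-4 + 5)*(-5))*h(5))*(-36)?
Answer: 0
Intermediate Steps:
h(O) = 0 (h(O) = 0*O = 0)
(((-4 + 5)*(-5))*h(5))*(-36) = (((-4 + 5)*(-5))*0)*(-36) = ((1*(-5))*0)*(-36) = -5*0*(-36) = 0*(-36) = 0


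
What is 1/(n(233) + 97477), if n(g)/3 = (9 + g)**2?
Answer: 1/273169 ≈ 3.6607e-6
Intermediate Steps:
n(g) = 3*(9 + g)**2
1/(n(233) + 97477) = 1/(3*(9 + 233)**2 + 97477) = 1/(3*242**2 + 97477) = 1/(3*58564 + 97477) = 1/(175692 + 97477) = 1/273169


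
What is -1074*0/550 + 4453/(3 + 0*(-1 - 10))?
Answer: 4453/3 ≈ 1484.3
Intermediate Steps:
-1074*0/550 + 4453/(3 + 0*(-1 - 10)) = 0*(1/550) + 4453/(3 + 0*(-11)) = 0 + 4453/(3 + 0) = 0 + 4453/3 = 4453/3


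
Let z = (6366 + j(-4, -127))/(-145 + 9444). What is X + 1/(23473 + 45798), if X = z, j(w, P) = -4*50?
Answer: 427134285/644151029 ≈ 0.66310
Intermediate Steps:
j(w, P) = -200
z = 6166/9299 (z = (6366 - 200)/(-145 + 9444) = 6166/9299 ≈ 0.66308)
X = 6166/9299 ≈ 0.66308
X + 1/(23473 + 45798) = 6166/9299 + 1/(23473 + 45798) = 6166/9299 + 1/69271 = 427134285/644151029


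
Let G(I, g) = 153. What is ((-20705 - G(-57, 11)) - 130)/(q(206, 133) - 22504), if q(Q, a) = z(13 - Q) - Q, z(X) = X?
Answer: 20988/22903 ≈ 0.91639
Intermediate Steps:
q(Q, a) = 13 - 2*Q (q(Q, a) = (13 - Q) - Q = 13 - 2*Q)
((-20705 - G(-57, 11)) - 130)/(q(206, 133) - 22504) = ((-20705 - 1*153) - 130)/((13 - 2*206) - 22504) = ((-20705 - 153) - 130)/((13 - 412) - 22504) = (-20858 - 130)/(-399 - 22504) = -20988/(-22903) = -20988*(-1/22903) = 20988/22903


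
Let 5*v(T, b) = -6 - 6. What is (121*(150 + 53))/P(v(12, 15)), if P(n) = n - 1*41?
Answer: -17545/31 ≈ -565.97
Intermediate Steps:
v(T, b) = -12/5 (v(T, b) = (-6 - 6)/5 = (1/5)*(-12) = -12/5)
P(n) = -41 + n (P(n) = n - 41 = -41 + n)
(121*(150 + 53))/P(v(12, 15)) = (121*(150 + 53))/(-41 - 12/5) = (121*203)/(-217/5) = 24563*(-5/217) = -17545/31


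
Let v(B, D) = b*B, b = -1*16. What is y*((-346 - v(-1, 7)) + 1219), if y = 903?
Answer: 773871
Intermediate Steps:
b = -16
v(B, D) = -16*B
y*((-346 - v(-1, 7)) + 1219) = 903*((-346 - (-16)*(-1)) + 1219) = 903*((-346 - 1*16) + 1219) = 903*((-346 - 16) + 1219) = 903*(-362 + 1219) = 903*857 = 773871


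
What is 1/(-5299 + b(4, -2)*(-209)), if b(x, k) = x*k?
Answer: -1/3627 ≈ -0.00027571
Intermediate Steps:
b(x, k) = k*x
1/(-5299 + b(4, -2)*(-209)) = 1/(-5299 - 2*4*(-209)) = 1/(-5299 - 8*(-209)) = 1/(-5299 + 1672) = 1/(-3627) = -1/3627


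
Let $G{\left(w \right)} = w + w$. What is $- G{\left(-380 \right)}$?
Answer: $760$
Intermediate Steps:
$G{\left(w \right)} = 2 w$
$- G{\left(-380 \right)} = - 2 \left(-380\right) = \left(-1\right) \left(-760\right) = 760$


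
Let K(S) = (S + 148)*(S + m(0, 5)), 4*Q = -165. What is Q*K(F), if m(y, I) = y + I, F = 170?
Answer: -4591125/2 ≈ -2.2956e+6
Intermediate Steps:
Q = -165/4 (Q = (¼)*(-165) = -165/4 ≈ -41.250)
m(y, I) = I + y
K(S) = (5 + S)*(148 + S) (K(S) = (S + 148)*(S + (5 + 0)) = (148 + S)*(S + 5) = (148 + S)*(5 + S) = (5 + S)*(148 + S))
Q*K(F) = -165*(740 + 170² + 153*170)/4 = -165*(740 + 28900 + 26010)/4 = -165/4*55650 = -4591125/2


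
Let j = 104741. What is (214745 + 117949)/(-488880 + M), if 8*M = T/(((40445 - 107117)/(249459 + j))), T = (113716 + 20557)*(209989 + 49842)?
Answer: -22181374368/1544711539741685 ≈ -1.4360e-5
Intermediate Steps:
T = 34888287863 (T = 134273*259831 = 34888287863)
M = -1544678945134325/66672 (M = (34888287863/(((40445 - 107117)/(249459 + 104741))))/8 = (34888287863/((-66672/354200)))/8 = (34888287863/((-66672*1/354200)))/8 = (34888287863/(-8334/44275))/8 = (34888287863*(-44275/8334))/8 = (⅛)*(-1544678945134325/8334) = -1544678945134325/66672 ≈ -2.3168e+10)
(214745 + 117949)/(-488880 + M) = (214745 + 117949)/(-488880 - 1544678945134325/66672) = 332694/(-1544711539741685/66672) = 332694*(-66672/1544711539741685) = -22181374368/1544711539741685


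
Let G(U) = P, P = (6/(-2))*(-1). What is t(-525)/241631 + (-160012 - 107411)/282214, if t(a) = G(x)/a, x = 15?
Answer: -11308095491989/11933538930950 ≈ -0.94759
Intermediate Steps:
P = 3 (P = (6*(-½))*(-1) = -3*(-1) = 3)
G(U) = 3
t(a) = 3/a
t(-525)/241631 + (-160012 - 107411)/282214 = (3/(-525))/241631 + (-160012 - 107411)/282214 = (3*(-1/525))*(1/241631) - 267423*1/282214 = -1/175*1/241631 - 267423/282214 = -1/42285425 - 267423/282214 = -11308095491989/11933538930950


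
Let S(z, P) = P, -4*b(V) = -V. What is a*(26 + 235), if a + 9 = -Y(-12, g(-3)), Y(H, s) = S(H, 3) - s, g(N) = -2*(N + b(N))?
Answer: -2349/2 ≈ -1174.5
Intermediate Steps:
b(V) = V/4 (b(V) = -(-1)*V/4 = V/4)
g(N) = -5*N/2 (g(N) = -2*(N + N/4) = -5*N/2)
Y(H, s) = 3 - s
a = -9/2 (a = -9 - (3 - (-5)*(-3)/2) = -9 - (3 - 1*15/2) = -9 - (3 - 15/2) = -9 - 1*(-9/2) = -9 + 9/2 = -9/2 ≈ -4.5000)
a*(26 + 235) = -9*(26 + 235)/2 = -9/2*261 = -2349/2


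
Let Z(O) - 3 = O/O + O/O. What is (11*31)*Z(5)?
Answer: 1705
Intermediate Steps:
Z(O) = 5 (Z(O) = 3 + (O/O + O/O) = 3 + (1 + 1) = 3 + 2 = 5)
(11*31)*Z(5) = (11*31)*5 = 341*5 = 1705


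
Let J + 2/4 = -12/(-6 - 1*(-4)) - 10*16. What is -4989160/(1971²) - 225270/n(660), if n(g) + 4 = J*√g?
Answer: -1124678361440/838399190733 + 69608430*√165/15754349 ≈ 55.413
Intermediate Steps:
J = -309/2 (J = -½ + (-12/(-6 - 1*(-4)) - 10*16) = -½ + (-12/(-6 + 4) - 160) = -½ + (-12/(-2) - 160) = -½ + (-12*(-½) - 160) = -½ + (6 - 160) = -½ - 154 = -309/2 ≈ -154.50)
n(g) = -4 - 309*√g/2
-4989160/(1971²) - 225270/n(660) = -4989160/(1971²) - 225270/(-4 - 309*√165) = -4989160/3884841 - 225270/(-4 - 309*√165)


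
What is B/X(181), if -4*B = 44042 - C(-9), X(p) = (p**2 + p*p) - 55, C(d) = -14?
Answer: -11014/65467 ≈ -0.16824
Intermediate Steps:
X(p) = -55 + 2*p**2 (X(p) = (p**2 + p**2) - 55 = 2*p**2 - 55 = -55 + 2*p**2)
B = -11014 (B = -(44042 - 1*(-14))/4 = -(44042 + 14)/4 = -1/4*44056 = -11014)
B/X(181) = -11014/(-55 + 2*181**2) = -11014/(-55 + 2*32761) = -11014/(-55 + 65522) = -11014/65467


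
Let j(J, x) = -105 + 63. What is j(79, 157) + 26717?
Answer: 26675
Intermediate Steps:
j(J, x) = -42
j(79, 157) + 26717 = -42 + 26717 = 26675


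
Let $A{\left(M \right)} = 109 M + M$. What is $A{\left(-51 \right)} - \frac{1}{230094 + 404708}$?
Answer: $- \frac{3561239221}{634802} \approx -5610.0$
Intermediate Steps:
$A{\left(M \right)} = 110 M$
$A{\left(-51 \right)} - \frac{1}{230094 + 404708} = 110 \left(-51\right) - \frac{1}{230094 + 404708} = -5610 - \frac{1}{634802} = - \frac{3561239221}{634802}$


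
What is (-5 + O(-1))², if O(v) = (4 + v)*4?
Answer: 49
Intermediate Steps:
O(v) = 16 + 4*v
(-5 + O(-1))² = (-5 + (16 + 4*(-1)))² = (-5 + (16 - 4))² = (-5 + 12)² = 7² = 49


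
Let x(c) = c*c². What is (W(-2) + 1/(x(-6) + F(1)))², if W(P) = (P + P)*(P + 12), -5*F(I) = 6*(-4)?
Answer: 1784640025/1115136 ≈ 1600.4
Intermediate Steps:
x(c) = c³
F(I) = 24/5 (F(I) = -6*(-4)/5 = -⅕*(-24) = 24/5)
W(P) = 2*P*(12 + P) (W(P) = (2*P)*(12 + P) = 2*P*(12 + P))
(W(-2) + 1/(x(-6) + F(1)))² = (2*(-2)*(12 - 2) + 1/((-6)³ + 24/5))² = (2*(-2)*10 + 1/(-216 + 24/5))² = (-40 + 1/(-1056/5))² = (-40 - 5/1056)² = (-42245/1056)² = 1784640025/1115136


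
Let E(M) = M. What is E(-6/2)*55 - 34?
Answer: -199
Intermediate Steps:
E(-6/2)*55 - 34 = -6/2*55 - 34 = -6*1/2*55 - 34 = -3*55 - 34 = -165 - 34 = -199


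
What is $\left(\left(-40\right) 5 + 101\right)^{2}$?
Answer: $9801$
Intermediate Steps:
$\left(\left(-40\right) 5 + 101\right)^{2} = \left(-200 + 101\right)^{2} = \left(-99\right)^{2} = 9801$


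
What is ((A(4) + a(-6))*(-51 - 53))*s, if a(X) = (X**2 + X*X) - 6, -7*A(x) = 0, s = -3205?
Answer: 21999120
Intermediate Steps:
A(x) = 0 (A(x) = -1/7*0 = 0)
a(X) = -6 + 2*X**2 (a(X) = (X**2 + X**2) - 6 = 2*X**2 - 6 = -6 + 2*X**2)
((A(4) + a(-6))*(-51 - 53))*s = ((0 + (-6 + 2*(-6)**2))*(-51 - 53))*(-3205) = ((0 + (-6 + 2*36))*(-104))*(-3205) = ((0 + (-6 + 72))*(-104))*(-3205) = ((0 + 66)*(-104))*(-3205) = (66*(-104))*(-3205) = -6864*(-3205) = 21999120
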